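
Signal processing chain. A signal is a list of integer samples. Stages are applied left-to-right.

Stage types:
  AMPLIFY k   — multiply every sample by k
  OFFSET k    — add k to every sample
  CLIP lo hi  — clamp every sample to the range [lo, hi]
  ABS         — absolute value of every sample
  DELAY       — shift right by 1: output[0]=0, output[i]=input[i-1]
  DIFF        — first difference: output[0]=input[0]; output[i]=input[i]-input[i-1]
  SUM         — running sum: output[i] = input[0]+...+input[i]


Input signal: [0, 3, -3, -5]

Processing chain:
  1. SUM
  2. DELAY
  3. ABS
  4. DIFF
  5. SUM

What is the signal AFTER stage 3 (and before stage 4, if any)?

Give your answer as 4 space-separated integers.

Answer: 0 0 3 0

Derivation:
Input: [0, 3, -3, -5]
Stage 1 (SUM): sum[0..0]=0, sum[0..1]=3, sum[0..2]=0, sum[0..3]=-5 -> [0, 3, 0, -5]
Stage 2 (DELAY): [0, 0, 3, 0] = [0, 0, 3, 0] -> [0, 0, 3, 0]
Stage 3 (ABS): |0|=0, |0|=0, |3|=3, |0|=0 -> [0, 0, 3, 0]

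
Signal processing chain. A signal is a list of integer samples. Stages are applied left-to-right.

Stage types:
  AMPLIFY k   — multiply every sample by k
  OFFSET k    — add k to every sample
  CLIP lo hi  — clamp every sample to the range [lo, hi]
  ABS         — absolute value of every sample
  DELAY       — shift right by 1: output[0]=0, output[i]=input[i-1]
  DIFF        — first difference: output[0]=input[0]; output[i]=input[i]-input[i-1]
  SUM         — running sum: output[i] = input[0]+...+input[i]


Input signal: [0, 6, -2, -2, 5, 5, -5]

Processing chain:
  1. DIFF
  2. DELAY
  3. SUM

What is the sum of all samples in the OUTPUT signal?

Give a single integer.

Answer: 12

Derivation:
Input: [0, 6, -2, -2, 5, 5, -5]
Stage 1 (DIFF): s[0]=0, 6-0=6, -2-6=-8, -2--2=0, 5--2=7, 5-5=0, -5-5=-10 -> [0, 6, -8, 0, 7, 0, -10]
Stage 2 (DELAY): [0, 0, 6, -8, 0, 7, 0] = [0, 0, 6, -8, 0, 7, 0] -> [0, 0, 6, -8, 0, 7, 0]
Stage 3 (SUM): sum[0..0]=0, sum[0..1]=0, sum[0..2]=6, sum[0..3]=-2, sum[0..4]=-2, sum[0..5]=5, sum[0..6]=5 -> [0, 0, 6, -2, -2, 5, 5]
Output sum: 12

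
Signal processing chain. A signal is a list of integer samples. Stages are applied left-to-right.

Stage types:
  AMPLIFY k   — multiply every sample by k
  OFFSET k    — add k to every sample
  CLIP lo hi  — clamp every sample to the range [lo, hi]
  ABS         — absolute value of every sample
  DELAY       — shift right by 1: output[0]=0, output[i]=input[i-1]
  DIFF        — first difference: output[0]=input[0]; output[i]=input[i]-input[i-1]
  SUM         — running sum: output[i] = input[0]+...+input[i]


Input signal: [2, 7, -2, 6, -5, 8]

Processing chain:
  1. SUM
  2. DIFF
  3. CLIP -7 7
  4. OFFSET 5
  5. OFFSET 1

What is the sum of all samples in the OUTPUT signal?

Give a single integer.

Answer: 51

Derivation:
Input: [2, 7, -2, 6, -5, 8]
Stage 1 (SUM): sum[0..0]=2, sum[0..1]=9, sum[0..2]=7, sum[0..3]=13, sum[0..4]=8, sum[0..5]=16 -> [2, 9, 7, 13, 8, 16]
Stage 2 (DIFF): s[0]=2, 9-2=7, 7-9=-2, 13-7=6, 8-13=-5, 16-8=8 -> [2, 7, -2, 6, -5, 8]
Stage 3 (CLIP -7 7): clip(2,-7,7)=2, clip(7,-7,7)=7, clip(-2,-7,7)=-2, clip(6,-7,7)=6, clip(-5,-7,7)=-5, clip(8,-7,7)=7 -> [2, 7, -2, 6, -5, 7]
Stage 4 (OFFSET 5): 2+5=7, 7+5=12, -2+5=3, 6+5=11, -5+5=0, 7+5=12 -> [7, 12, 3, 11, 0, 12]
Stage 5 (OFFSET 1): 7+1=8, 12+1=13, 3+1=4, 11+1=12, 0+1=1, 12+1=13 -> [8, 13, 4, 12, 1, 13]
Output sum: 51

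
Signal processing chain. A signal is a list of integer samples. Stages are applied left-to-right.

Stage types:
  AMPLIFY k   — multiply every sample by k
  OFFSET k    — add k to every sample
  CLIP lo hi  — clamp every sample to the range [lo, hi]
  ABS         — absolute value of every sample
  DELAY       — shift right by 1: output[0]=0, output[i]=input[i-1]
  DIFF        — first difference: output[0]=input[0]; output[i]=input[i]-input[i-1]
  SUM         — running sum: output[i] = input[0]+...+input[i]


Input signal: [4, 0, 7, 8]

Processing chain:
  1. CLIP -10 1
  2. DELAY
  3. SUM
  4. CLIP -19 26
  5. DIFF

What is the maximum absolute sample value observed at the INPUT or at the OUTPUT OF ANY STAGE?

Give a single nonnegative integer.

Input: [4, 0, 7, 8] (max |s|=8)
Stage 1 (CLIP -10 1): clip(4,-10,1)=1, clip(0,-10,1)=0, clip(7,-10,1)=1, clip(8,-10,1)=1 -> [1, 0, 1, 1] (max |s|=1)
Stage 2 (DELAY): [0, 1, 0, 1] = [0, 1, 0, 1] -> [0, 1, 0, 1] (max |s|=1)
Stage 3 (SUM): sum[0..0]=0, sum[0..1]=1, sum[0..2]=1, sum[0..3]=2 -> [0, 1, 1, 2] (max |s|=2)
Stage 4 (CLIP -19 26): clip(0,-19,26)=0, clip(1,-19,26)=1, clip(1,-19,26)=1, clip(2,-19,26)=2 -> [0, 1, 1, 2] (max |s|=2)
Stage 5 (DIFF): s[0]=0, 1-0=1, 1-1=0, 2-1=1 -> [0, 1, 0, 1] (max |s|=1)
Overall max amplitude: 8

Answer: 8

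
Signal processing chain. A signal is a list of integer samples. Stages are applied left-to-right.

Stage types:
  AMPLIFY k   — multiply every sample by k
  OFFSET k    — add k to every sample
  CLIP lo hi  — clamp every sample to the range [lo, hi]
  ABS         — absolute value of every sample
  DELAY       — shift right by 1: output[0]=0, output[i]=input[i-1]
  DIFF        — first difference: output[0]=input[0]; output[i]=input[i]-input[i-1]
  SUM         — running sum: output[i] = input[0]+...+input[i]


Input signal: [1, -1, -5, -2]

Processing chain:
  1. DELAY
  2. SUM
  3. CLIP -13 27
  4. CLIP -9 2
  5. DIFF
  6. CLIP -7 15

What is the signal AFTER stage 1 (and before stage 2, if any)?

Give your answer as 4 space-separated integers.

Input: [1, -1, -5, -2]
Stage 1 (DELAY): [0, 1, -1, -5] = [0, 1, -1, -5] -> [0, 1, -1, -5]

Answer: 0 1 -1 -5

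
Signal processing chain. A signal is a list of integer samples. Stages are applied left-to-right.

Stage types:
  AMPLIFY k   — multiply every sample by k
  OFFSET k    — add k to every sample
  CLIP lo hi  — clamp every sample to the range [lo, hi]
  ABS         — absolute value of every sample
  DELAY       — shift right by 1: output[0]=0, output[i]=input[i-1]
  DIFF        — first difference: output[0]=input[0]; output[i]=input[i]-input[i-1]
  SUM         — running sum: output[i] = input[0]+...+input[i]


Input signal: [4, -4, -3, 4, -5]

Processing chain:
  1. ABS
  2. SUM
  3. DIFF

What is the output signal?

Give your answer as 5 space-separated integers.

Input: [4, -4, -3, 4, -5]
Stage 1 (ABS): |4|=4, |-4|=4, |-3|=3, |4|=4, |-5|=5 -> [4, 4, 3, 4, 5]
Stage 2 (SUM): sum[0..0]=4, sum[0..1]=8, sum[0..2]=11, sum[0..3]=15, sum[0..4]=20 -> [4, 8, 11, 15, 20]
Stage 3 (DIFF): s[0]=4, 8-4=4, 11-8=3, 15-11=4, 20-15=5 -> [4, 4, 3, 4, 5]

Answer: 4 4 3 4 5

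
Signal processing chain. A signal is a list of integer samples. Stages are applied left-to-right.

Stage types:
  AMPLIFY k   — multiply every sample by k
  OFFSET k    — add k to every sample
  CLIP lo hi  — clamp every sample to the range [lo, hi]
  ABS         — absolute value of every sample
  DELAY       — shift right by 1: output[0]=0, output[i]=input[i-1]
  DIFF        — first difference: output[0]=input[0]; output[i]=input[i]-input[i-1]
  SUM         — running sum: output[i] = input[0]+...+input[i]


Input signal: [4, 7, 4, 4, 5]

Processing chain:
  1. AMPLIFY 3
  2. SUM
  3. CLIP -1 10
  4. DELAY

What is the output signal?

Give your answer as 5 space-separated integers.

Answer: 0 10 10 10 10

Derivation:
Input: [4, 7, 4, 4, 5]
Stage 1 (AMPLIFY 3): 4*3=12, 7*3=21, 4*3=12, 4*3=12, 5*3=15 -> [12, 21, 12, 12, 15]
Stage 2 (SUM): sum[0..0]=12, sum[0..1]=33, sum[0..2]=45, sum[0..3]=57, sum[0..4]=72 -> [12, 33, 45, 57, 72]
Stage 3 (CLIP -1 10): clip(12,-1,10)=10, clip(33,-1,10)=10, clip(45,-1,10)=10, clip(57,-1,10)=10, clip(72,-1,10)=10 -> [10, 10, 10, 10, 10]
Stage 4 (DELAY): [0, 10, 10, 10, 10] = [0, 10, 10, 10, 10] -> [0, 10, 10, 10, 10]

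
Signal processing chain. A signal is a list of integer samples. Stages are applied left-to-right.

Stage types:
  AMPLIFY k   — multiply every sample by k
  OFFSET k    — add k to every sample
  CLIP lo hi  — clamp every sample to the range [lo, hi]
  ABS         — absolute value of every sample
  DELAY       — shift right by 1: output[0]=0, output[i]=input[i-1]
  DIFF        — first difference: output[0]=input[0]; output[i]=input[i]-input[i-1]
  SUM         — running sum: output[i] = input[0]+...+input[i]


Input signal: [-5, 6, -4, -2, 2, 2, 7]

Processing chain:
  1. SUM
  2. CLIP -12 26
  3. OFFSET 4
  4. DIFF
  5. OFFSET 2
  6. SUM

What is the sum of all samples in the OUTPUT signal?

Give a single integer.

Answer: 74

Derivation:
Input: [-5, 6, -4, -2, 2, 2, 7]
Stage 1 (SUM): sum[0..0]=-5, sum[0..1]=1, sum[0..2]=-3, sum[0..3]=-5, sum[0..4]=-3, sum[0..5]=-1, sum[0..6]=6 -> [-5, 1, -3, -5, -3, -1, 6]
Stage 2 (CLIP -12 26): clip(-5,-12,26)=-5, clip(1,-12,26)=1, clip(-3,-12,26)=-3, clip(-5,-12,26)=-5, clip(-3,-12,26)=-3, clip(-1,-12,26)=-1, clip(6,-12,26)=6 -> [-5, 1, -3, -5, -3, -1, 6]
Stage 3 (OFFSET 4): -5+4=-1, 1+4=5, -3+4=1, -5+4=-1, -3+4=1, -1+4=3, 6+4=10 -> [-1, 5, 1, -1, 1, 3, 10]
Stage 4 (DIFF): s[0]=-1, 5--1=6, 1-5=-4, -1-1=-2, 1--1=2, 3-1=2, 10-3=7 -> [-1, 6, -4, -2, 2, 2, 7]
Stage 5 (OFFSET 2): -1+2=1, 6+2=8, -4+2=-2, -2+2=0, 2+2=4, 2+2=4, 7+2=9 -> [1, 8, -2, 0, 4, 4, 9]
Stage 6 (SUM): sum[0..0]=1, sum[0..1]=9, sum[0..2]=7, sum[0..3]=7, sum[0..4]=11, sum[0..5]=15, sum[0..6]=24 -> [1, 9, 7, 7, 11, 15, 24]
Output sum: 74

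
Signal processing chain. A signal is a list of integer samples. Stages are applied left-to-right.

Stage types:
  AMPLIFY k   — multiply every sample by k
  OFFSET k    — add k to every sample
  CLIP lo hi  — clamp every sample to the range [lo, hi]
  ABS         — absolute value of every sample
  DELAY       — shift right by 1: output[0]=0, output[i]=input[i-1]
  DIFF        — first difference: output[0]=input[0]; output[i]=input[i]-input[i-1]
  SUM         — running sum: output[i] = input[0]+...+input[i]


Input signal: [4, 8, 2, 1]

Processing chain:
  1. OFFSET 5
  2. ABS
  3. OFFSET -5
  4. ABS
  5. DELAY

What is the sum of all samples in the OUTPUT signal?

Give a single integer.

Answer: 14

Derivation:
Input: [4, 8, 2, 1]
Stage 1 (OFFSET 5): 4+5=9, 8+5=13, 2+5=7, 1+5=6 -> [9, 13, 7, 6]
Stage 2 (ABS): |9|=9, |13|=13, |7|=7, |6|=6 -> [9, 13, 7, 6]
Stage 3 (OFFSET -5): 9+-5=4, 13+-5=8, 7+-5=2, 6+-5=1 -> [4, 8, 2, 1]
Stage 4 (ABS): |4|=4, |8|=8, |2|=2, |1|=1 -> [4, 8, 2, 1]
Stage 5 (DELAY): [0, 4, 8, 2] = [0, 4, 8, 2] -> [0, 4, 8, 2]
Output sum: 14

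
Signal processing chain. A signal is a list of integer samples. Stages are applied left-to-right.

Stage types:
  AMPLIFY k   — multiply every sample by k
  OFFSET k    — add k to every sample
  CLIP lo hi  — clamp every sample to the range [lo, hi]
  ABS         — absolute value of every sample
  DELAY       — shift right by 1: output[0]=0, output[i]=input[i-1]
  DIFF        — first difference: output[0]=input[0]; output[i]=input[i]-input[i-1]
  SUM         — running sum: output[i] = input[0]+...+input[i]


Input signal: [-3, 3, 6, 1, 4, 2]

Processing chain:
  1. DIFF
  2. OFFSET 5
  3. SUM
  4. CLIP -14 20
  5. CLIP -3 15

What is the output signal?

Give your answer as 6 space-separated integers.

Input: [-3, 3, 6, 1, 4, 2]
Stage 1 (DIFF): s[0]=-3, 3--3=6, 6-3=3, 1-6=-5, 4-1=3, 2-4=-2 -> [-3, 6, 3, -5, 3, -2]
Stage 2 (OFFSET 5): -3+5=2, 6+5=11, 3+5=8, -5+5=0, 3+5=8, -2+5=3 -> [2, 11, 8, 0, 8, 3]
Stage 3 (SUM): sum[0..0]=2, sum[0..1]=13, sum[0..2]=21, sum[0..3]=21, sum[0..4]=29, sum[0..5]=32 -> [2, 13, 21, 21, 29, 32]
Stage 4 (CLIP -14 20): clip(2,-14,20)=2, clip(13,-14,20)=13, clip(21,-14,20)=20, clip(21,-14,20)=20, clip(29,-14,20)=20, clip(32,-14,20)=20 -> [2, 13, 20, 20, 20, 20]
Stage 5 (CLIP -3 15): clip(2,-3,15)=2, clip(13,-3,15)=13, clip(20,-3,15)=15, clip(20,-3,15)=15, clip(20,-3,15)=15, clip(20,-3,15)=15 -> [2, 13, 15, 15, 15, 15]

Answer: 2 13 15 15 15 15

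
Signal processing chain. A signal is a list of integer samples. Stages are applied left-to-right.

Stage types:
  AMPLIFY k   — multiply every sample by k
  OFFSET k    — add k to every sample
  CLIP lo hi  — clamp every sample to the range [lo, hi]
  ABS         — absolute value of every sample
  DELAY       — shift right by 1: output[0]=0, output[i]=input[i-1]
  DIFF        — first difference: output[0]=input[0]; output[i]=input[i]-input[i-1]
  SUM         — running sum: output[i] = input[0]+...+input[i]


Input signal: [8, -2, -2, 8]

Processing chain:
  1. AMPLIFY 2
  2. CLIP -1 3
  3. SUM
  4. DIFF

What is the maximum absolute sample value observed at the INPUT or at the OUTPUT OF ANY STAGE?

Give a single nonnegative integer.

Answer: 16

Derivation:
Input: [8, -2, -2, 8] (max |s|=8)
Stage 1 (AMPLIFY 2): 8*2=16, -2*2=-4, -2*2=-4, 8*2=16 -> [16, -4, -4, 16] (max |s|=16)
Stage 2 (CLIP -1 3): clip(16,-1,3)=3, clip(-4,-1,3)=-1, clip(-4,-1,3)=-1, clip(16,-1,3)=3 -> [3, -1, -1, 3] (max |s|=3)
Stage 3 (SUM): sum[0..0]=3, sum[0..1]=2, sum[0..2]=1, sum[0..3]=4 -> [3, 2, 1, 4] (max |s|=4)
Stage 4 (DIFF): s[0]=3, 2-3=-1, 1-2=-1, 4-1=3 -> [3, -1, -1, 3] (max |s|=3)
Overall max amplitude: 16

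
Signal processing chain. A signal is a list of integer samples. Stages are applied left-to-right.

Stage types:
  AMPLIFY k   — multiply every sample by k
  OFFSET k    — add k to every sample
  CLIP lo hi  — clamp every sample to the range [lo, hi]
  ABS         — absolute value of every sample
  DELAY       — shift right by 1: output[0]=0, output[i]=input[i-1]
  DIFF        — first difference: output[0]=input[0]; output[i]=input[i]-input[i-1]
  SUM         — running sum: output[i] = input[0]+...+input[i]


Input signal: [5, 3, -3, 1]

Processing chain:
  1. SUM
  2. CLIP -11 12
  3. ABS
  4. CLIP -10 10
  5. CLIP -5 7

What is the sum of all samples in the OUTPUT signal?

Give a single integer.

Input: [5, 3, -3, 1]
Stage 1 (SUM): sum[0..0]=5, sum[0..1]=8, sum[0..2]=5, sum[0..3]=6 -> [5, 8, 5, 6]
Stage 2 (CLIP -11 12): clip(5,-11,12)=5, clip(8,-11,12)=8, clip(5,-11,12)=5, clip(6,-11,12)=6 -> [5, 8, 5, 6]
Stage 3 (ABS): |5|=5, |8|=8, |5|=5, |6|=6 -> [5, 8, 5, 6]
Stage 4 (CLIP -10 10): clip(5,-10,10)=5, clip(8,-10,10)=8, clip(5,-10,10)=5, clip(6,-10,10)=6 -> [5, 8, 5, 6]
Stage 5 (CLIP -5 7): clip(5,-5,7)=5, clip(8,-5,7)=7, clip(5,-5,7)=5, clip(6,-5,7)=6 -> [5, 7, 5, 6]
Output sum: 23

Answer: 23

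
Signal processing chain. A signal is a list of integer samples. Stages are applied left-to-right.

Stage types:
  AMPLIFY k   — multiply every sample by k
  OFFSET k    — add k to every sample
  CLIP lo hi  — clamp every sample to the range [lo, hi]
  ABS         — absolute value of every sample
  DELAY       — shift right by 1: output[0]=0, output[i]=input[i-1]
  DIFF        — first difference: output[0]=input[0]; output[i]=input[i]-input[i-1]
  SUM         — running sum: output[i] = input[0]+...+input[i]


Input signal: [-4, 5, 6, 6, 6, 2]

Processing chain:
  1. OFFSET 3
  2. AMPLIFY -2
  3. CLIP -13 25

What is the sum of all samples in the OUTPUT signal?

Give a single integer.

Input: [-4, 5, 6, 6, 6, 2]
Stage 1 (OFFSET 3): -4+3=-1, 5+3=8, 6+3=9, 6+3=9, 6+3=9, 2+3=5 -> [-1, 8, 9, 9, 9, 5]
Stage 2 (AMPLIFY -2): -1*-2=2, 8*-2=-16, 9*-2=-18, 9*-2=-18, 9*-2=-18, 5*-2=-10 -> [2, -16, -18, -18, -18, -10]
Stage 3 (CLIP -13 25): clip(2,-13,25)=2, clip(-16,-13,25)=-13, clip(-18,-13,25)=-13, clip(-18,-13,25)=-13, clip(-18,-13,25)=-13, clip(-10,-13,25)=-10 -> [2, -13, -13, -13, -13, -10]
Output sum: -60

Answer: -60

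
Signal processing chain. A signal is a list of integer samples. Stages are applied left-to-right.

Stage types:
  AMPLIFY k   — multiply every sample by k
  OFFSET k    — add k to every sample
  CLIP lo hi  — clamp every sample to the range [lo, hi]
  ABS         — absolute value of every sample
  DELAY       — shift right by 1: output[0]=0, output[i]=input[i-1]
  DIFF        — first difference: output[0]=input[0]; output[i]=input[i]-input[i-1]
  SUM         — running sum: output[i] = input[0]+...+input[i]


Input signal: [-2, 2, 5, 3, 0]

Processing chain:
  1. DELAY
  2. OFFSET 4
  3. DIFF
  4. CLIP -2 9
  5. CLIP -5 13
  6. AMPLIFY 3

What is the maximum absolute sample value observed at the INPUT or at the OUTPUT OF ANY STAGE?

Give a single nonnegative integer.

Input: [-2, 2, 5, 3, 0] (max |s|=5)
Stage 1 (DELAY): [0, -2, 2, 5, 3] = [0, -2, 2, 5, 3] -> [0, -2, 2, 5, 3] (max |s|=5)
Stage 2 (OFFSET 4): 0+4=4, -2+4=2, 2+4=6, 5+4=9, 3+4=7 -> [4, 2, 6, 9, 7] (max |s|=9)
Stage 3 (DIFF): s[0]=4, 2-4=-2, 6-2=4, 9-6=3, 7-9=-2 -> [4, -2, 4, 3, -2] (max |s|=4)
Stage 4 (CLIP -2 9): clip(4,-2,9)=4, clip(-2,-2,9)=-2, clip(4,-2,9)=4, clip(3,-2,9)=3, clip(-2,-2,9)=-2 -> [4, -2, 4, 3, -2] (max |s|=4)
Stage 5 (CLIP -5 13): clip(4,-5,13)=4, clip(-2,-5,13)=-2, clip(4,-5,13)=4, clip(3,-5,13)=3, clip(-2,-5,13)=-2 -> [4, -2, 4, 3, -2] (max |s|=4)
Stage 6 (AMPLIFY 3): 4*3=12, -2*3=-6, 4*3=12, 3*3=9, -2*3=-6 -> [12, -6, 12, 9, -6] (max |s|=12)
Overall max amplitude: 12

Answer: 12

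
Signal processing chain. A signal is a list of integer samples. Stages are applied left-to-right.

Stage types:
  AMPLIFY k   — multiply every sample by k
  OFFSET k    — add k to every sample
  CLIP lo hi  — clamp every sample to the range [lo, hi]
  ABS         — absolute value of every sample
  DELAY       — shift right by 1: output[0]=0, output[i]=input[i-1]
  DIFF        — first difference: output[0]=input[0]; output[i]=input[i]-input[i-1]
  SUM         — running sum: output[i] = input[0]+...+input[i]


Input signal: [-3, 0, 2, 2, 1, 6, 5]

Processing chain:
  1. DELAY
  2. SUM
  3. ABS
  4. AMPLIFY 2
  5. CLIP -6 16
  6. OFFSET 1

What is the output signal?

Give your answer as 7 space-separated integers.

Answer: 1 7 7 3 3 5 17

Derivation:
Input: [-3, 0, 2, 2, 1, 6, 5]
Stage 1 (DELAY): [0, -3, 0, 2, 2, 1, 6] = [0, -3, 0, 2, 2, 1, 6] -> [0, -3, 0, 2, 2, 1, 6]
Stage 2 (SUM): sum[0..0]=0, sum[0..1]=-3, sum[0..2]=-3, sum[0..3]=-1, sum[0..4]=1, sum[0..5]=2, sum[0..6]=8 -> [0, -3, -3, -1, 1, 2, 8]
Stage 3 (ABS): |0|=0, |-3|=3, |-3|=3, |-1|=1, |1|=1, |2|=2, |8|=8 -> [0, 3, 3, 1, 1, 2, 8]
Stage 4 (AMPLIFY 2): 0*2=0, 3*2=6, 3*2=6, 1*2=2, 1*2=2, 2*2=4, 8*2=16 -> [0, 6, 6, 2, 2, 4, 16]
Stage 5 (CLIP -6 16): clip(0,-6,16)=0, clip(6,-6,16)=6, clip(6,-6,16)=6, clip(2,-6,16)=2, clip(2,-6,16)=2, clip(4,-6,16)=4, clip(16,-6,16)=16 -> [0, 6, 6, 2, 2, 4, 16]
Stage 6 (OFFSET 1): 0+1=1, 6+1=7, 6+1=7, 2+1=3, 2+1=3, 4+1=5, 16+1=17 -> [1, 7, 7, 3, 3, 5, 17]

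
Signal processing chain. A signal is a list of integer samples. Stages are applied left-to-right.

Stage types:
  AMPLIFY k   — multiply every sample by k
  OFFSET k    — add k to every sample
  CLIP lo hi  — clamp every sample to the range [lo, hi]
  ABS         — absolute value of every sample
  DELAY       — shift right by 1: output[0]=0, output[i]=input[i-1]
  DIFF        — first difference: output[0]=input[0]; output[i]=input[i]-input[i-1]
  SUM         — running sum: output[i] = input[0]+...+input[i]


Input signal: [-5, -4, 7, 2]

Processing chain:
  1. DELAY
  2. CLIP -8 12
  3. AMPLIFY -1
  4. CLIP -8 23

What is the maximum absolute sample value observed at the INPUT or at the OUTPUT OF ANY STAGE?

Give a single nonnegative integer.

Input: [-5, -4, 7, 2] (max |s|=7)
Stage 1 (DELAY): [0, -5, -4, 7] = [0, -5, -4, 7] -> [0, -5, -4, 7] (max |s|=7)
Stage 2 (CLIP -8 12): clip(0,-8,12)=0, clip(-5,-8,12)=-5, clip(-4,-8,12)=-4, clip(7,-8,12)=7 -> [0, -5, -4, 7] (max |s|=7)
Stage 3 (AMPLIFY -1): 0*-1=0, -5*-1=5, -4*-1=4, 7*-1=-7 -> [0, 5, 4, -7] (max |s|=7)
Stage 4 (CLIP -8 23): clip(0,-8,23)=0, clip(5,-8,23)=5, clip(4,-8,23)=4, clip(-7,-8,23)=-7 -> [0, 5, 4, -7] (max |s|=7)
Overall max amplitude: 7

Answer: 7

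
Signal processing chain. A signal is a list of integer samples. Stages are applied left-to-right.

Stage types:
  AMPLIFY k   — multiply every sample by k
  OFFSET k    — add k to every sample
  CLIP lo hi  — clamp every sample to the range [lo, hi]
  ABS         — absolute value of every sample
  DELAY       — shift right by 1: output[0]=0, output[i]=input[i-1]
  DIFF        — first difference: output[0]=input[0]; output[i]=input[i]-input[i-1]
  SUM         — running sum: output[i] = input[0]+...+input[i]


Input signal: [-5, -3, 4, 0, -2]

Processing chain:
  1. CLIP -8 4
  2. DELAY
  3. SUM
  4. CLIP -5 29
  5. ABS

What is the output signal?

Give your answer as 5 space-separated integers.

Input: [-5, -3, 4, 0, -2]
Stage 1 (CLIP -8 4): clip(-5,-8,4)=-5, clip(-3,-8,4)=-3, clip(4,-8,4)=4, clip(0,-8,4)=0, clip(-2,-8,4)=-2 -> [-5, -3, 4, 0, -2]
Stage 2 (DELAY): [0, -5, -3, 4, 0] = [0, -5, -3, 4, 0] -> [0, -5, -3, 4, 0]
Stage 3 (SUM): sum[0..0]=0, sum[0..1]=-5, sum[0..2]=-8, sum[0..3]=-4, sum[0..4]=-4 -> [0, -5, -8, -4, -4]
Stage 4 (CLIP -5 29): clip(0,-5,29)=0, clip(-5,-5,29)=-5, clip(-8,-5,29)=-5, clip(-4,-5,29)=-4, clip(-4,-5,29)=-4 -> [0, -5, -5, -4, -4]
Stage 5 (ABS): |0|=0, |-5|=5, |-5|=5, |-4|=4, |-4|=4 -> [0, 5, 5, 4, 4]

Answer: 0 5 5 4 4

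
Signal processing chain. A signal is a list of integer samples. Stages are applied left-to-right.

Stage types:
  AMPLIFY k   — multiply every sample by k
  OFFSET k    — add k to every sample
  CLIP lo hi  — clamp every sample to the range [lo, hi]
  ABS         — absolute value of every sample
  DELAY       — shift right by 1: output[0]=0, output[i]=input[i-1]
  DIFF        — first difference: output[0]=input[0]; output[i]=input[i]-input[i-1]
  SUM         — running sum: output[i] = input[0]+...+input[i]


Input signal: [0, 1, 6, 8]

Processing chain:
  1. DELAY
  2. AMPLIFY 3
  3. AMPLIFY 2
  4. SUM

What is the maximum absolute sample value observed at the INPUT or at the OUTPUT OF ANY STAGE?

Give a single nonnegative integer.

Answer: 42

Derivation:
Input: [0, 1, 6, 8] (max |s|=8)
Stage 1 (DELAY): [0, 0, 1, 6] = [0, 0, 1, 6] -> [0, 0, 1, 6] (max |s|=6)
Stage 2 (AMPLIFY 3): 0*3=0, 0*3=0, 1*3=3, 6*3=18 -> [0, 0, 3, 18] (max |s|=18)
Stage 3 (AMPLIFY 2): 0*2=0, 0*2=0, 3*2=6, 18*2=36 -> [0, 0, 6, 36] (max |s|=36)
Stage 4 (SUM): sum[0..0]=0, sum[0..1]=0, sum[0..2]=6, sum[0..3]=42 -> [0, 0, 6, 42] (max |s|=42)
Overall max amplitude: 42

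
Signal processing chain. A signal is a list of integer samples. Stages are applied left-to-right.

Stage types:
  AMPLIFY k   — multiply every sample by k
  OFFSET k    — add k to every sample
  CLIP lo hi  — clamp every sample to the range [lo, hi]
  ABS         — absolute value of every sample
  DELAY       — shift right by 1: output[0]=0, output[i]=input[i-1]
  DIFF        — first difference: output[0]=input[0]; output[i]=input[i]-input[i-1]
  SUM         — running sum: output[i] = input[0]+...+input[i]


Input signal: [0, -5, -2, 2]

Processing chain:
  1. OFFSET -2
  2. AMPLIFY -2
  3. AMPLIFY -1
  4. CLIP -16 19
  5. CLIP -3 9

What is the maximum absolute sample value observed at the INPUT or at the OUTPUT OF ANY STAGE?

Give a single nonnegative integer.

Input: [0, -5, -2, 2] (max |s|=5)
Stage 1 (OFFSET -2): 0+-2=-2, -5+-2=-7, -2+-2=-4, 2+-2=0 -> [-2, -7, -4, 0] (max |s|=7)
Stage 2 (AMPLIFY -2): -2*-2=4, -7*-2=14, -4*-2=8, 0*-2=0 -> [4, 14, 8, 0] (max |s|=14)
Stage 3 (AMPLIFY -1): 4*-1=-4, 14*-1=-14, 8*-1=-8, 0*-1=0 -> [-4, -14, -8, 0] (max |s|=14)
Stage 4 (CLIP -16 19): clip(-4,-16,19)=-4, clip(-14,-16,19)=-14, clip(-8,-16,19)=-8, clip(0,-16,19)=0 -> [-4, -14, -8, 0] (max |s|=14)
Stage 5 (CLIP -3 9): clip(-4,-3,9)=-3, clip(-14,-3,9)=-3, clip(-8,-3,9)=-3, clip(0,-3,9)=0 -> [-3, -3, -3, 0] (max |s|=3)
Overall max amplitude: 14

Answer: 14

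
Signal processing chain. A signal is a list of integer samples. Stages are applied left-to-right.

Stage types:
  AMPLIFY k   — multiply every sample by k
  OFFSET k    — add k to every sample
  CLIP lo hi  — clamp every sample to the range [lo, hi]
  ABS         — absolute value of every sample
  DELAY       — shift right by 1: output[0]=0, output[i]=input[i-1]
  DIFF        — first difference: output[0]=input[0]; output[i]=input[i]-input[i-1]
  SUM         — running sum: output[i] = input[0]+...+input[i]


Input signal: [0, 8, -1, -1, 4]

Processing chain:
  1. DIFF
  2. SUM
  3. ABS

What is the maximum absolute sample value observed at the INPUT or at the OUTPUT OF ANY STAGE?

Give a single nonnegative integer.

Answer: 9

Derivation:
Input: [0, 8, -1, -1, 4] (max |s|=8)
Stage 1 (DIFF): s[0]=0, 8-0=8, -1-8=-9, -1--1=0, 4--1=5 -> [0, 8, -9, 0, 5] (max |s|=9)
Stage 2 (SUM): sum[0..0]=0, sum[0..1]=8, sum[0..2]=-1, sum[0..3]=-1, sum[0..4]=4 -> [0, 8, -1, -1, 4] (max |s|=8)
Stage 3 (ABS): |0|=0, |8|=8, |-1|=1, |-1|=1, |4|=4 -> [0, 8, 1, 1, 4] (max |s|=8)
Overall max amplitude: 9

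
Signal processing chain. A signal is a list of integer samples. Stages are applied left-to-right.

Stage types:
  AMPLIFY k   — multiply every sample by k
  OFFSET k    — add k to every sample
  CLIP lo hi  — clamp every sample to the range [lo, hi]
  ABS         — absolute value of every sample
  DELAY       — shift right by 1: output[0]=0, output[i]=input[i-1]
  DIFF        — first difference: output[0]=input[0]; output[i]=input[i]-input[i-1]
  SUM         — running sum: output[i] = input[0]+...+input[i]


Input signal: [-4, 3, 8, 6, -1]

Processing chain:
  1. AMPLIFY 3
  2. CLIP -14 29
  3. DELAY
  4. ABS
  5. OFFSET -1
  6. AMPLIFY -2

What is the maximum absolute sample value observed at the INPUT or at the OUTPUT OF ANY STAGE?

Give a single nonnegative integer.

Answer: 46

Derivation:
Input: [-4, 3, 8, 6, -1] (max |s|=8)
Stage 1 (AMPLIFY 3): -4*3=-12, 3*3=9, 8*3=24, 6*3=18, -1*3=-3 -> [-12, 9, 24, 18, -3] (max |s|=24)
Stage 2 (CLIP -14 29): clip(-12,-14,29)=-12, clip(9,-14,29)=9, clip(24,-14,29)=24, clip(18,-14,29)=18, clip(-3,-14,29)=-3 -> [-12, 9, 24, 18, -3] (max |s|=24)
Stage 3 (DELAY): [0, -12, 9, 24, 18] = [0, -12, 9, 24, 18] -> [0, -12, 9, 24, 18] (max |s|=24)
Stage 4 (ABS): |0|=0, |-12|=12, |9|=9, |24|=24, |18|=18 -> [0, 12, 9, 24, 18] (max |s|=24)
Stage 5 (OFFSET -1): 0+-1=-1, 12+-1=11, 9+-1=8, 24+-1=23, 18+-1=17 -> [-1, 11, 8, 23, 17] (max |s|=23)
Stage 6 (AMPLIFY -2): -1*-2=2, 11*-2=-22, 8*-2=-16, 23*-2=-46, 17*-2=-34 -> [2, -22, -16, -46, -34] (max |s|=46)
Overall max amplitude: 46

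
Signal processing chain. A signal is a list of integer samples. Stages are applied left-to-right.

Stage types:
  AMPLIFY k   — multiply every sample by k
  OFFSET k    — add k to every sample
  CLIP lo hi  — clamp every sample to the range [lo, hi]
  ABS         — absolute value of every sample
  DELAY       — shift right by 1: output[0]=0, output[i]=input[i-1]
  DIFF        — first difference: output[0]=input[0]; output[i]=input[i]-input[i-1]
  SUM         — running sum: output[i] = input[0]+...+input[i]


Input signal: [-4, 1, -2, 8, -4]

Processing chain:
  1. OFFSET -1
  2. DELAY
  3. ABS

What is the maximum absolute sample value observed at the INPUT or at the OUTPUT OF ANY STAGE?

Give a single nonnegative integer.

Input: [-4, 1, -2, 8, -4] (max |s|=8)
Stage 1 (OFFSET -1): -4+-1=-5, 1+-1=0, -2+-1=-3, 8+-1=7, -4+-1=-5 -> [-5, 0, -3, 7, -5] (max |s|=7)
Stage 2 (DELAY): [0, -5, 0, -3, 7] = [0, -5, 0, -3, 7] -> [0, -5, 0, -3, 7] (max |s|=7)
Stage 3 (ABS): |0|=0, |-5|=5, |0|=0, |-3|=3, |7|=7 -> [0, 5, 0, 3, 7] (max |s|=7)
Overall max amplitude: 8

Answer: 8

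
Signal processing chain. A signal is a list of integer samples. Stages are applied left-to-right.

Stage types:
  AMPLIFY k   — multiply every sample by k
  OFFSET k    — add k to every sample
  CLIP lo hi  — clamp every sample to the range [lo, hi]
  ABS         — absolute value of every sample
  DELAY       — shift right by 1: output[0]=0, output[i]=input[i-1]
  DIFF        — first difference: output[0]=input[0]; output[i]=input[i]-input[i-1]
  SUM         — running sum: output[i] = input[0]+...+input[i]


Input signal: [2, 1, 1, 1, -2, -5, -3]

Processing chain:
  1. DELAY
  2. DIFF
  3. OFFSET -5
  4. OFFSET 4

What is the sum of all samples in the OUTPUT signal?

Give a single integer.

Input: [2, 1, 1, 1, -2, -5, -3]
Stage 1 (DELAY): [0, 2, 1, 1, 1, -2, -5] = [0, 2, 1, 1, 1, -2, -5] -> [0, 2, 1, 1, 1, -2, -5]
Stage 2 (DIFF): s[0]=0, 2-0=2, 1-2=-1, 1-1=0, 1-1=0, -2-1=-3, -5--2=-3 -> [0, 2, -1, 0, 0, -3, -3]
Stage 3 (OFFSET -5): 0+-5=-5, 2+-5=-3, -1+-5=-6, 0+-5=-5, 0+-5=-5, -3+-5=-8, -3+-5=-8 -> [-5, -3, -6, -5, -5, -8, -8]
Stage 4 (OFFSET 4): -5+4=-1, -3+4=1, -6+4=-2, -5+4=-1, -5+4=-1, -8+4=-4, -8+4=-4 -> [-1, 1, -2, -1, -1, -4, -4]
Output sum: -12

Answer: -12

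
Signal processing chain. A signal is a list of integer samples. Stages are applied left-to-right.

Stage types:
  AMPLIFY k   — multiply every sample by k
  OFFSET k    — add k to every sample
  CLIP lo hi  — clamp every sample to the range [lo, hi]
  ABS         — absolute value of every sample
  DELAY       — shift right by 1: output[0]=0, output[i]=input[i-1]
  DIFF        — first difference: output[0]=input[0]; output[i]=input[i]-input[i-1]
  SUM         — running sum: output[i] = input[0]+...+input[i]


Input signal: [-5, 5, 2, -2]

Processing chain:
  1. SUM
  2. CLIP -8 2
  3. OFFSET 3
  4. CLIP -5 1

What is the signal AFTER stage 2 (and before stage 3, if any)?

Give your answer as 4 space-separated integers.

Answer: -5 0 2 0

Derivation:
Input: [-5, 5, 2, -2]
Stage 1 (SUM): sum[0..0]=-5, sum[0..1]=0, sum[0..2]=2, sum[0..3]=0 -> [-5, 0, 2, 0]
Stage 2 (CLIP -8 2): clip(-5,-8,2)=-5, clip(0,-8,2)=0, clip(2,-8,2)=2, clip(0,-8,2)=0 -> [-5, 0, 2, 0]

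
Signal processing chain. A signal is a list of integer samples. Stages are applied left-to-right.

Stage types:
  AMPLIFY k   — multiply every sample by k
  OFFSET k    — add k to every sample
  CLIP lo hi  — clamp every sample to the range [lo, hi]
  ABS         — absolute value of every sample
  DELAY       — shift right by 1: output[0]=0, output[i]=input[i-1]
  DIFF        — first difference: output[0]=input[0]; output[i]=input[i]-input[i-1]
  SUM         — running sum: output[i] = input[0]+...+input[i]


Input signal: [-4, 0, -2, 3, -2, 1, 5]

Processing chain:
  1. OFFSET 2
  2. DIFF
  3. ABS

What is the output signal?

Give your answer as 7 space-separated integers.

Answer: 2 4 2 5 5 3 4

Derivation:
Input: [-4, 0, -2, 3, -2, 1, 5]
Stage 1 (OFFSET 2): -4+2=-2, 0+2=2, -2+2=0, 3+2=5, -2+2=0, 1+2=3, 5+2=7 -> [-2, 2, 0, 5, 0, 3, 7]
Stage 2 (DIFF): s[0]=-2, 2--2=4, 0-2=-2, 5-0=5, 0-5=-5, 3-0=3, 7-3=4 -> [-2, 4, -2, 5, -5, 3, 4]
Stage 3 (ABS): |-2|=2, |4|=4, |-2|=2, |5|=5, |-5|=5, |3|=3, |4|=4 -> [2, 4, 2, 5, 5, 3, 4]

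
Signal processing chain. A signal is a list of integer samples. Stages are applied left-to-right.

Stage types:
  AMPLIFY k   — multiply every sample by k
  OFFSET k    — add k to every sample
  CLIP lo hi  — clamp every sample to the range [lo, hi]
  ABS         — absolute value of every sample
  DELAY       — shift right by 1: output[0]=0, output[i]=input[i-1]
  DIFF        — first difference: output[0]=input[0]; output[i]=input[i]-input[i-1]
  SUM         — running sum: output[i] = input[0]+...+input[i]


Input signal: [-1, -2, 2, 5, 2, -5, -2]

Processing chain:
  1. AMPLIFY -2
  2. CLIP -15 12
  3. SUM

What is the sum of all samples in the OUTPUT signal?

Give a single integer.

Input: [-1, -2, 2, 5, 2, -5, -2]
Stage 1 (AMPLIFY -2): -1*-2=2, -2*-2=4, 2*-2=-4, 5*-2=-10, 2*-2=-4, -5*-2=10, -2*-2=4 -> [2, 4, -4, -10, -4, 10, 4]
Stage 2 (CLIP -15 12): clip(2,-15,12)=2, clip(4,-15,12)=4, clip(-4,-15,12)=-4, clip(-10,-15,12)=-10, clip(-4,-15,12)=-4, clip(10,-15,12)=10, clip(4,-15,12)=4 -> [2, 4, -4, -10, -4, 10, 4]
Stage 3 (SUM): sum[0..0]=2, sum[0..1]=6, sum[0..2]=2, sum[0..3]=-8, sum[0..4]=-12, sum[0..5]=-2, sum[0..6]=2 -> [2, 6, 2, -8, -12, -2, 2]
Output sum: -10

Answer: -10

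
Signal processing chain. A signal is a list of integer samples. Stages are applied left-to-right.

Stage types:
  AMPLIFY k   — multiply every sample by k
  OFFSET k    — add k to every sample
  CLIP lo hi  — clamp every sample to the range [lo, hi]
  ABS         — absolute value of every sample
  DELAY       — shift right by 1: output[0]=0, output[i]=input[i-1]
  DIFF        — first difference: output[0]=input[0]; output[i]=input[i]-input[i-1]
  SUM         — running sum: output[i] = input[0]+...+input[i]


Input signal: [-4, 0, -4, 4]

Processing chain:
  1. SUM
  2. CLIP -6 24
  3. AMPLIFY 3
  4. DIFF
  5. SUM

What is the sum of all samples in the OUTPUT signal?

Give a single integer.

Answer: -54

Derivation:
Input: [-4, 0, -4, 4]
Stage 1 (SUM): sum[0..0]=-4, sum[0..1]=-4, sum[0..2]=-8, sum[0..3]=-4 -> [-4, -4, -8, -4]
Stage 2 (CLIP -6 24): clip(-4,-6,24)=-4, clip(-4,-6,24)=-4, clip(-8,-6,24)=-6, clip(-4,-6,24)=-4 -> [-4, -4, -6, -4]
Stage 3 (AMPLIFY 3): -4*3=-12, -4*3=-12, -6*3=-18, -4*3=-12 -> [-12, -12, -18, -12]
Stage 4 (DIFF): s[0]=-12, -12--12=0, -18--12=-6, -12--18=6 -> [-12, 0, -6, 6]
Stage 5 (SUM): sum[0..0]=-12, sum[0..1]=-12, sum[0..2]=-18, sum[0..3]=-12 -> [-12, -12, -18, -12]
Output sum: -54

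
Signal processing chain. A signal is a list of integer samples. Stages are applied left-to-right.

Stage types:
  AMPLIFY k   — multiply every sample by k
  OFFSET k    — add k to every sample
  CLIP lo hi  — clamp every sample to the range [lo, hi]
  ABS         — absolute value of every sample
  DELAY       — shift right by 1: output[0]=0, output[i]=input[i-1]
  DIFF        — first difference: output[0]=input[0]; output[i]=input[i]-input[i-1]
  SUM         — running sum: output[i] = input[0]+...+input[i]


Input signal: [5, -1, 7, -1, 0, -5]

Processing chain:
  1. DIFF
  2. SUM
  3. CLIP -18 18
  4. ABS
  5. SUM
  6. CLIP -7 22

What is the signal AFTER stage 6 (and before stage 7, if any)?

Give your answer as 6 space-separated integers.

Input: [5, -1, 7, -1, 0, -5]
Stage 1 (DIFF): s[0]=5, -1-5=-6, 7--1=8, -1-7=-8, 0--1=1, -5-0=-5 -> [5, -6, 8, -8, 1, -5]
Stage 2 (SUM): sum[0..0]=5, sum[0..1]=-1, sum[0..2]=7, sum[0..3]=-1, sum[0..4]=0, sum[0..5]=-5 -> [5, -1, 7, -1, 0, -5]
Stage 3 (CLIP -18 18): clip(5,-18,18)=5, clip(-1,-18,18)=-1, clip(7,-18,18)=7, clip(-1,-18,18)=-1, clip(0,-18,18)=0, clip(-5,-18,18)=-5 -> [5, -1, 7, -1, 0, -5]
Stage 4 (ABS): |5|=5, |-1|=1, |7|=7, |-1|=1, |0|=0, |-5|=5 -> [5, 1, 7, 1, 0, 5]
Stage 5 (SUM): sum[0..0]=5, sum[0..1]=6, sum[0..2]=13, sum[0..3]=14, sum[0..4]=14, sum[0..5]=19 -> [5, 6, 13, 14, 14, 19]
Stage 6 (CLIP -7 22): clip(5,-7,22)=5, clip(6,-7,22)=6, clip(13,-7,22)=13, clip(14,-7,22)=14, clip(14,-7,22)=14, clip(19,-7,22)=19 -> [5, 6, 13, 14, 14, 19]

Answer: 5 6 13 14 14 19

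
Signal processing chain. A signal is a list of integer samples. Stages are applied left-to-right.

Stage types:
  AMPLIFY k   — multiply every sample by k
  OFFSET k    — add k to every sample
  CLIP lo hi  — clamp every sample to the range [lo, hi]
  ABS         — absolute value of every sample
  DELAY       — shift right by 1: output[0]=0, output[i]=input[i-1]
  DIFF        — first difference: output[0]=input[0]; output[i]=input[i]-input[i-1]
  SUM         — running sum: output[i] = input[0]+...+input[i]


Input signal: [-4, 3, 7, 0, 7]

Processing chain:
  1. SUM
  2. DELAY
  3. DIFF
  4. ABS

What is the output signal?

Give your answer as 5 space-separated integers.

Input: [-4, 3, 7, 0, 7]
Stage 1 (SUM): sum[0..0]=-4, sum[0..1]=-1, sum[0..2]=6, sum[0..3]=6, sum[0..4]=13 -> [-4, -1, 6, 6, 13]
Stage 2 (DELAY): [0, -4, -1, 6, 6] = [0, -4, -1, 6, 6] -> [0, -4, -1, 6, 6]
Stage 3 (DIFF): s[0]=0, -4-0=-4, -1--4=3, 6--1=7, 6-6=0 -> [0, -4, 3, 7, 0]
Stage 4 (ABS): |0|=0, |-4|=4, |3|=3, |7|=7, |0|=0 -> [0, 4, 3, 7, 0]

Answer: 0 4 3 7 0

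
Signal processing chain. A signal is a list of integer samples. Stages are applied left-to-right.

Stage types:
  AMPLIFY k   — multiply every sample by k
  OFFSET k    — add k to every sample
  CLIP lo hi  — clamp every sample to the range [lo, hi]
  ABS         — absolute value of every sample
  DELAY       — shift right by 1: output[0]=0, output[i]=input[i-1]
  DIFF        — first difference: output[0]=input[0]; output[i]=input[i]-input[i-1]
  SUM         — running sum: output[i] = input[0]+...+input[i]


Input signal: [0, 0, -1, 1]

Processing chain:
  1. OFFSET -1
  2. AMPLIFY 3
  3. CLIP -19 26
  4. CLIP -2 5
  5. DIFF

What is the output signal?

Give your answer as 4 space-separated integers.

Answer: -2 0 0 2

Derivation:
Input: [0, 0, -1, 1]
Stage 1 (OFFSET -1): 0+-1=-1, 0+-1=-1, -1+-1=-2, 1+-1=0 -> [-1, -1, -2, 0]
Stage 2 (AMPLIFY 3): -1*3=-3, -1*3=-3, -2*3=-6, 0*3=0 -> [-3, -3, -6, 0]
Stage 3 (CLIP -19 26): clip(-3,-19,26)=-3, clip(-3,-19,26)=-3, clip(-6,-19,26)=-6, clip(0,-19,26)=0 -> [-3, -3, -6, 0]
Stage 4 (CLIP -2 5): clip(-3,-2,5)=-2, clip(-3,-2,5)=-2, clip(-6,-2,5)=-2, clip(0,-2,5)=0 -> [-2, -2, -2, 0]
Stage 5 (DIFF): s[0]=-2, -2--2=0, -2--2=0, 0--2=2 -> [-2, 0, 0, 2]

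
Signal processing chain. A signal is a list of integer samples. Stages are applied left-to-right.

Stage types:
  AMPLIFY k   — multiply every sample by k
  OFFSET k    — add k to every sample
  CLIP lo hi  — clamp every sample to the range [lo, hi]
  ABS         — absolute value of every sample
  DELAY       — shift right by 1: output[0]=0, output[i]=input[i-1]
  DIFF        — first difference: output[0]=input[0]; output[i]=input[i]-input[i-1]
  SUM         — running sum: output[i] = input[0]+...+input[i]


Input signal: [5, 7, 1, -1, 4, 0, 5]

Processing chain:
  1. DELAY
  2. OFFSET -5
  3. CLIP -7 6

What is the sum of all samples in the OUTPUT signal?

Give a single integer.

Input: [5, 7, 1, -1, 4, 0, 5]
Stage 1 (DELAY): [0, 5, 7, 1, -1, 4, 0] = [0, 5, 7, 1, -1, 4, 0] -> [0, 5, 7, 1, -1, 4, 0]
Stage 2 (OFFSET -5): 0+-5=-5, 5+-5=0, 7+-5=2, 1+-5=-4, -1+-5=-6, 4+-5=-1, 0+-5=-5 -> [-5, 0, 2, -4, -6, -1, -5]
Stage 3 (CLIP -7 6): clip(-5,-7,6)=-5, clip(0,-7,6)=0, clip(2,-7,6)=2, clip(-4,-7,6)=-4, clip(-6,-7,6)=-6, clip(-1,-7,6)=-1, clip(-5,-7,6)=-5 -> [-5, 0, 2, -4, -6, -1, -5]
Output sum: -19

Answer: -19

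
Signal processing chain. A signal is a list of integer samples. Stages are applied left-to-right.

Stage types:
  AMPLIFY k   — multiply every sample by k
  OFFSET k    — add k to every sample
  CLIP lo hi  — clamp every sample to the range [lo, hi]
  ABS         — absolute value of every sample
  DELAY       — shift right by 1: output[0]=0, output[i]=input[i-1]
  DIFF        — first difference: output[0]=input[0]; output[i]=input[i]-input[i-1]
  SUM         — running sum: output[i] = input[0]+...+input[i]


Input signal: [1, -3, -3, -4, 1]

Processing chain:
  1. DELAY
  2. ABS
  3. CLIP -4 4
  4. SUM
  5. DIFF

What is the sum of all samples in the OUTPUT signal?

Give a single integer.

Input: [1, -3, -3, -4, 1]
Stage 1 (DELAY): [0, 1, -3, -3, -4] = [0, 1, -3, -3, -4] -> [0, 1, -3, -3, -4]
Stage 2 (ABS): |0|=0, |1|=1, |-3|=3, |-3|=3, |-4|=4 -> [0, 1, 3, 3, 4]
Stage 3 (CLIP -4 4): clip(0,-4,4)=0, clip(1,-4,4)=1, clip(3,-4,4)=3, clip(3,-4,4)=3, clip(4,-4,4)=4 -> [0, 1, 3, 3, 4]
Stage 4 (SUM): sum[0..0]=0, sum[0..1]=1, sum[0..2]=4, sum[0..3]=7, sum[0..4]=11 -> [0, 1, 4, 7, 11]
Stage 5 (DIFF): s[0]=0, 1-0=1, 4-1=3, 7-4=3, 11-7=4 -> [0, 1, 3, 3, 4]
Output sum: 11

Answer: 11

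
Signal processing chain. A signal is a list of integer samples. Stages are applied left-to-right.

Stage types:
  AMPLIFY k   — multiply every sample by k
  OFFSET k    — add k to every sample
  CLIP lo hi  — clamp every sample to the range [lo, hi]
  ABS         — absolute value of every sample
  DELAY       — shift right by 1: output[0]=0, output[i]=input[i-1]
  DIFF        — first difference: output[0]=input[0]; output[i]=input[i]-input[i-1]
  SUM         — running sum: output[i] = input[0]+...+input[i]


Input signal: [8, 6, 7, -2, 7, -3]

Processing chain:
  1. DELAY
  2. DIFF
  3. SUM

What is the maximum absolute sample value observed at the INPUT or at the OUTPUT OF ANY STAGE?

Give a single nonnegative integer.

Answer: 9

Derivation:
Input: [8, 6, 7, -2, 7, -3] (max |s|=8)
Stage 1 (DELAY): [0, 8, 6, 7, -2, 7] = [0, 8, 6, 7, -2, 7] -> [0, 8, 6, 7, -2, 7] (max |s|=8)
Stage 2 (DIFF): s[0]=0, 8-0=8, 6-8=-2, 7-6=1, -2-7=-9, 7--2=9 -> [0, 8, -2, 1, -9, 9] (max |s|=9)
Stage 3 (SUM): sum[0..0]=0, sum[0..1]=8, sum[0..2]=6, sum[0..3]=7, sum[0..4]=-2, sum[0..5]=7 -> [0, 8, 6, 7, -2, 7] (max |s|=8)
Overall max amplitude: 9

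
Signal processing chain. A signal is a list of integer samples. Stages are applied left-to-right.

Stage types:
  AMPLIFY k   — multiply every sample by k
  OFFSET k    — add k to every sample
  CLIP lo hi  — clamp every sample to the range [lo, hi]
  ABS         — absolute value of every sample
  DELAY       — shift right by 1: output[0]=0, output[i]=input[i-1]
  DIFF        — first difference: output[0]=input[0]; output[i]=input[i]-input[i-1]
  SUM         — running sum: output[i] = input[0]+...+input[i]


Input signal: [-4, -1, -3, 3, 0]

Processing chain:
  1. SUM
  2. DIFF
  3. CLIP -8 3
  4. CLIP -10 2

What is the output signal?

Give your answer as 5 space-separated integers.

Answer: -4 -1 -3 2 0

Derivation:
Input: [-4, -1, -3, 3, 0]
Stage 1 (SUM): sum[0..0]=-4, sum[0..1]=-5, sum[0..2]=-8, sum[0..3]=-5, sum[0..4]=-5 -> [-4, -5, -8, -5, -5]
Stage 2 (DIFF): s[0]=-4, -5--4=-1, -8--5=-3, -5--8=3, -5--5=0 -> [-4, -1, -3, 3, 0]
Stage 3 (CLIP -8 3): clip(-4,-8,3)=-4, clip(-1,-8,3)=-1, clip(-3,-8,3)=-3, clip(3,-8,3)=3, clip(0,-8,3)=0 -> [-4, -1, -3, 3, 0]
Stage 4 (CLIP -10 2): clip(-4,-10,2)=-4, clip(-1,-10,2)=-1, clip(-3,-10,2)=-3, clip(3,-10,2)=2, clip(0,-10,2)=0 -> [-4, -1, -3, 2, 0]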